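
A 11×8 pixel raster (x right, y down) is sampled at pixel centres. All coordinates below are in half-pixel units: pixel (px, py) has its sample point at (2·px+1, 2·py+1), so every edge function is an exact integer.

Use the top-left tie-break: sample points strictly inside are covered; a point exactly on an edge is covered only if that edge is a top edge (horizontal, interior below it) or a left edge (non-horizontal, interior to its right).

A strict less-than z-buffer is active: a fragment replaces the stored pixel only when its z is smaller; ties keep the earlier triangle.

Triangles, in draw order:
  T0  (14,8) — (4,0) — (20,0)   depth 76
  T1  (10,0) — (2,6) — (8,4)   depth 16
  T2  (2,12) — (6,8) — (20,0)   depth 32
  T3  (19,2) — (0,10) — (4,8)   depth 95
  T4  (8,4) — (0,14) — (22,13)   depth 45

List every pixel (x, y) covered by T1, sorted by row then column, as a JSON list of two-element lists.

T0:
  2·area = 128
  edge (14, 8)→(4, 0): d=(-10,-8) top-left  bias=+0
  edge (4, 0)→(20, 0): d=(16,0) top-left  bias=+0
  edge (20, 0)→(14, 8): d=(-6,8) right/bottom  bias=-1
    (3,0)@(7, 1): e=[14,16,98] → X
    (4,0)@(9, 1): e=[30,16,82] → X
    (5,0)@(11, 1): e=[46,16,66] → X
    (6,0)@(13, 1): e=[62,16,50] → X
    (7,0)@(15, 1): e=[78,16,34] → X
    (8,0)@(17, 1): e=[94,16,18] → X
    (9,0)@(19, 1): e=[110,16,2] → X
    (10,0)@(21, 1): e=[126,16,-14] → .
    (3,1)@(7, 3): e=[-6,48,86] → .
    (4,1)@(9, 3): e=[10,48,70] → X
    (9,1)@(19, 3): e=[90,48,-10] → .
    (4,2)@(9, 5): e=[-10,80,58] → .
  covered (16 px):
    . . . X X X X X X X .
    . . . . X X X X X . .
    . . . . . X X X . . .
    . . . . . . X . . . .
    . . . . . . . . . . .
    . . . . . . . . . . .
    . . . . . . . . . . .
    . . . . . . . . . . .
T1:
  2·area = 20  (B↔C swapped to make it positive)
  edge (10, 0)→(8, 4): d=(-2,4) right/bottom  bias=-1
  edge (8, 4)→(2, 6): d=(-6,2) right/bottom  bias=-1
  edge (2, 6)→(10, 0): d=(8,-6) top-left  bias=+0
    (4,0)@(9, 1): e=[2,16,2] → X
    (5,0)@(11, 1): e=[-6,12,14] → .
    (8,0)@(17, 1): e=[-30,0,50] → .  [on edge]
    (3,1)@(7, 3): e=[6,8,6] → X
    (4,1)@(9, 3): e=[-2,4,18] → .
    (5,1)@(11, 3): e=[-10,0,30] → .  [on edge]
    (2,2)@(5, 5): e=[10,0,10] → .  [on edge]
    (3,2)@(7, 5): e=[2,-4,22] → .
  covered (2 px):
    . . . . X . . . . . .
    . . . X . . . . . . .
    . . . . . . . . . . .
    . . . . . . . . . . .
    . . . . . . . . . . .
    . . . . . . . . . . .
    . . . . . . . . . . .
    . . . . . . . . . . .
T2:
  2·area = 24
  edge (2, 12)→(6, 8): d=(4,-4) top-left  bias=+0
  edge (6, 8)→(20, 0): d=(14,-8) top-left  bias=+0
  edge (20, 0)→(2, 12): d=(-18,12) right/bottom  bias=-1
    (6,0)@(13, 1): e=[0,-42,66] → .  [on edge]
    (5,1)@(11, 3): e=[0,-30,54] → .  [on edge]
    (7,1)@(15, 3): e=[16,2,6] → X
    (8,1)@(17, 3): e=[24,18,-18] → .
    (4,2)@(9, 5): e=[0,-18,42] → .  [on edge]
    (7,2)@(15, 5): e=[24,30,-30] → .
    (3,3)@(7, 7): e=[0,-6,30] → .  [on edge]
    (4,3)@(9, 7): e=[8,10,6] → X
    (5,3)@(11, 7): e=[16,26,-18] → .
    (2,4)@(5, 9): e=[0,6,18] → X  [on edge]
    (3,4)@(7, 9): e=[8,22,-6] → .
    (4,4)@(9, 9): e=[16,38,-30] → .
    (1,5)@(3, 11): e=[0,18,6] → X  [on edge]
    (0,6)@(1, 13): e=[0,30,-6] → .  [on edge]
  covered (4 px):
    . . . . . . . . . . .
    . . . . . . . X . . .
    . . . . . . . . . . .
    . . . . X . . . . . .
    . . X . . . . . . . .
    . X . . . . . . . . .
    . . . . . . . . . . .
    . . . . . . . . . . .
T3:
  2·area = 6
  edge (19, 2)→(0, 10): d=(-19,8) right/bottom  bias=-1
  edge (0, 10)→(4, 8): d=(4,-2) top-left  bias=+0
  edge (4, 8)→(19, 2): d=(15,-6) top-left  bias=+0
    (3,3)@(7, 7): e=[1,2,3] → X
    (4,3)@(9, 7): e=[-15,6,15] → .
    (3,4)@(7, 9): e=[-37,10,33] → .
  covered (1 px):
    . . . . . . . . . . .
    . . . . . . . . . . .
    . . . . . . . . . . .
    . . . X . . . . . . .
    . . . . . . . . . . .
    . . . . . . . . . . .
    . . . . . . . . . . .
    . . . . . . . . . . .
T4:
  2·area = 212  (B↔C swapped to make it positive)
  edge (8, 4)→(22, 13): d=(14,9) right/bottom  bias=-1
  edge (22, 13)→(0, 14): d=(-22,1) right/bottom  bias=-1
  edge (0, 14)→(8, 4): d=(8,-10) top-left  bias=+0
    (4,2)@(9, 5): e=[5,189,18] → X
    (5,2)@(11, 5): e=[-13,187,38] → .
    (3,3)@(7, 7): e=[51,147,14] → X
    (5,3)@(11, 7): e=[15,143,54] → X
    (6,3)@(13, 7): e=[-3,141,74] → .
    (2,4)@(5, 9): e=[97,105,10] → X
    (6,4)@(13, 9): e=[25,97,90] → X
    (7,4)@(15, 9): e=[7,95,110] → X
    (8,4)@(17, 9): e=[-11,93,130] → .
    (1,5)@(3, 11): e=[143,63,6] → X
    (8,5)@(17, 11): e=[17,49,146] → X
    (9,5)@(19, 11): e=[-1,47,166] → .
  covered (29 px):
    . . . . . . . . . . .
    . . . . . . . . . . .
    . . . . X . . . . . .
    . . . X X X . . . . .
    . . X X X X X X . . .
    . X X X X X X X X . .
    X X X X X X X X X X X
    . . . . . . . . . . .

Final: [[4,0],[3,1]]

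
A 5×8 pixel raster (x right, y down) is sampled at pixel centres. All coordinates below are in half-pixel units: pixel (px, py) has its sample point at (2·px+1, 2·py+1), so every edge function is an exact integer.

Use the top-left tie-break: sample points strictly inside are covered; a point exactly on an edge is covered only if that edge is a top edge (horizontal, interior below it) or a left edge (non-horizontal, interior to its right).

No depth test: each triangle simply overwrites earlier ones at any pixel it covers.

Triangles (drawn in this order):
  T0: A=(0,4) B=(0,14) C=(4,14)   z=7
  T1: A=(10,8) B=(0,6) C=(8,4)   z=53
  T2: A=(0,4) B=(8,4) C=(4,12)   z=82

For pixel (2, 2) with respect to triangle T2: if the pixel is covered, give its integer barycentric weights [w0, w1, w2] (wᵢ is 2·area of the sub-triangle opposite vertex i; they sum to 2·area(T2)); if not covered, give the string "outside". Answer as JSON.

T0:
  2·area = 40  (B↔C swapped to make it positive)
  edge (0, 4)→(4, 14): d=(4,10) right/bottom  bias=-1
  edge (4, 14)→(0, 14): d=(-4,0) right/bottom  bias=-1
  edge (0, 14)→(0, 4): d=(0,-10) top-left  bias=+0
    (0,3)@(1, 7): e=[2,28,10] → X
    (1,3)@(3, 7): e=[-18,28,30] → .
    (0,4)@(1, 9): e=[10,20,10] → X
    (1,4)@(3, 9): e=[-10,20,30] → .
    (0,5)@(1, 11): e=[18,12,10] → X
    (1,5)@(3, 11): e=[-2,12,30] → .
    (0,6)@(1, 13): e=[26,4,10] → X
    (1,6)@(3, 13): e=[6,4,30] → X
    (2,6)@(5, 13): e=[-14,4,50] → .
    (0,7)@(1, 15): e=[34,-4,10] → .
    (1,7)@(3, 15): e=[14,-4,30] → .
  covered (5 px):
    . . . . .
    . . . . .
    . . . . .
    X . . . .
    X . . . .
    X . . . .
    X X . . .
    . . . . .
T1:
  2·area = 36
  edge (10, 8)→(0, 6): d=(-10,-2) top-left  bias=+0
  edge (0, 6)→(8, 4): d=(8,-2) top-left  bias=+0
  edge (8, 4)→(10, 8): d=(2,4) right/bottom  bias=-1
    (2,2)@(5, 5): e=[20,2,14] → X
    (3,2)@(7, 5): e=[24,6,6] → X
    (4,2)@(9, 5): e=[28,10,-2] → .
    (2,3)@(5, 7): e=[0,18,18] → X  [on edge]
    (4,3)@(9, 7): e=[8,26,2] → X
    (2,4)@(5, 9): e=[-20,34,22] → .
    (3,4)@(7, 9): e=[-16,38,14] → .
    (4,4)@(9, 9): e=[-12,42,6] → .
  covered (5 px):
    . . . . .
    . . . . .
    . . X X .
    . . X X X
    . . . . .
    . . . . .
    . . . . .
    . . . . .
T2:
  2·area = 64
  edge (0, 4)→(8, 4): d=(8,0) top-left  bias=+0
  edge (8, 4)→(4, 12): d=(-4,8) right/bottom  bias=-1
  edge (4, 12)→(0, 4): d=(-4,-8) top-left  bias=+0
    (0,2)@(1, 5): e=[8,52,4] → X
    (1,2)@(3, 5): e=[8,36,20] → X
    (2,2)@(5, 5): e=[8,20,36] → X
    (3,2)@(7, 5): e=[8,4,52] → X
    (4,2)@(9, 5): e=[8,-12,68] → .
    (0,3)@(1, 7): e=[24,44,-4] → .
    (1,3)@(3, 7): e=[24,28,12] → X
    (3,3)@(7, 7): e=[24,-4,44] → .
    (1,4)@(3, 9): e=[40,20,4] → X
    (3,4)@(7, 9): e=[40,-12,36] → .
    (1,5)@(3, 11): e=[56,12,-4] → .
    (2,5)@(5, 11): e=[56,-4,12] → .
  covered (8 px):
    . . . . .
    . . . . .
    X X X X .
    . X X . .
    . X X . .
    . . . . .
    . . . . .
    . . . . .

Result: [20,36,8]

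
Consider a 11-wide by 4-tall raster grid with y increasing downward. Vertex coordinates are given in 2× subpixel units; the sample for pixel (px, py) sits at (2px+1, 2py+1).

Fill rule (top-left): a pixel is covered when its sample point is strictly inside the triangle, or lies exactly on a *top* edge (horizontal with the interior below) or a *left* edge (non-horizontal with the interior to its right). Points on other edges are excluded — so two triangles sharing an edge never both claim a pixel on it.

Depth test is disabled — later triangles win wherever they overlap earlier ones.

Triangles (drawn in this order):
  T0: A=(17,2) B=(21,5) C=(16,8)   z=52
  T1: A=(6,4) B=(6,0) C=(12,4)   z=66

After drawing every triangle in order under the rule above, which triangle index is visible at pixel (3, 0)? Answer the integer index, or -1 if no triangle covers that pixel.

T0:
  2·area = 27
  edge (17, 2)→(21, 5): d=(4,3) right/bottom  bias=-1
  edge (21, 5)→(16, 8): d=(-5,3) right/bottom  bias=-1
  edge (16, 8)→(17, 2): d=(1,-6) top-left  bias=+0
    (8,1)@(17, 3): e=[4,22,1] → #
    (9,1)@(19, 3): e=[-2,16,13] → ·
    (8,2)@(17, 5): e=[12,12,3] → #
    (9,2)@(19, 5): e=[6,6,15] → #
    (10,2)@(21, 5): e=[0,0,27] → ·  [on edge]
    (8,3)@(17, 7): e=[20,2,5] → #
    (9,3)@(19, 7): e=[14,-4,17] → ·
  covered (4 px):
    · · · · · · · · · · ·
    · · · · · · · · # · ·
    · · · · · · · · # # ·
    · · · · · · · · # · ·
T1:
  2·area = 24
  edge (6, 4)→(6, 0): d=(0,-4) top-left  bias=+0
  edge (6, 0)→(12, 4): d=(6,4) right/bottom  bias=-1
  edge (12, 4)→(6, 4): d=(-6,0) right/bottom  bias=-1
    (3,0)@(7, 1): e=[4,2,18] → #
    (4,0)@(9, 1): e=[12,-6,18] → ·
    (3,1)@(7, 3): e=[4,14,6] → #
    (4,1)@(9, 3): e=[12,6,6] → #
    (5,1)@(11, 3): e=[20,-2,6] → ·
    (3,2)@(7, 5): e=[4,26,-6] → ·
    (4,2)@(9, 5): e=[12,18,-6] → ·
  covered (3 px):
    · · · # · · · · · · ·
    · · · # # · · · · · ·
    · · · · · · · · · · ·
    · · · · · · · · · · ·

Z-buffer (winner per pixel, '.' = empty):
  . . . 1 . . . . . . .
  . . . 1 1 . . . 0 . .
  . . . . . . . . 0 0 .
  . . . . . . . . 0 . .

Result: 1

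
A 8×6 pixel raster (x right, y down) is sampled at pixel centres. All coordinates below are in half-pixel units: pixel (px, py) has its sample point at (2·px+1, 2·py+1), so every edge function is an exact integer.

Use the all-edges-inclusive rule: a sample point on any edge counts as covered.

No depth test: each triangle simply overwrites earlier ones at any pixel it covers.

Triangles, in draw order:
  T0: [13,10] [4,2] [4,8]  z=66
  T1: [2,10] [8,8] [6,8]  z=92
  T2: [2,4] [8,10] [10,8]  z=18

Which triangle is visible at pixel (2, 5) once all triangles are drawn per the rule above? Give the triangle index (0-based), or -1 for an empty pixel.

T0:
  2·area = 54  (B↔C swapped to make it positive)
  edge (13, 10)→(4, 8): d=(-9,-2) inclusive
  edge (4, 8)→(4, 2): d=(0,-6) inclusive
  edge (4, 2)→(13, 10): d=(9,8) inclusive
    (2,1)@(5, 3): e=[47,6,1] → #
    (3,1)@(7, 3): e=[51,18,-15] → ·
    (2,2)@(5, 5): e=[29,6,19] → #
    (3,2)@(7, 5): e=[33,18,3] → #
    (4,2)@(9, 5): e=[37,30,-13] → ·
    (2,3)@(5, 7): e=[11,6,37] → #
    (4,3)@(9, 7): e=[19,30,5] → #
    (5,3)@(11, 7): e=[23,42,-11] → ·
    (2,4)@(5, 9): e=[-7,6,55] → ·
    (3,4)@(7, 9): e=[-3,18,39] → ·
    (4,4)@(9, 9): e=[1,30,23] → #
    (5,4)@(11, 9): e=[5,42,7] → #
  covered (8 px):
    · · · · · · · ·
    · · # · · · · ·
    · · # # · · · ·
    · · # # # · · ·
    · · · · # # · ·
    · · · · · · · ·
T1:
  2·area = 4  (B↔C swapped to make it positive)
  edge (2, 10)→(6, 8): d=(4,-2) inclusive
  edge (6, 8)→(8, 8): d=(2,0) inclusive
  edge (8, 8)→(2, 10): d=(-6,2) inclusive
    (5,3)@(11, 7): e=[6,-2,0] → ·  [on edge]
    (2,4)@(5, 9): e=[2,2,0] → #  [on edge]
    (3,4)@(7, 9): e=[6,2,-4] → ·
    (2,5)@(5, 11): e=[10,6,-12] → ·
  covered (1 px):
    · · · · · · · ·
    · · · · · · · ·
    · · · · · · · ·
    · · · · · · · ·
    · · # · · · · ·
    · · · · · · · ·
T2:
  2·area = 24  (B↔C swapped to make it positive)
  edge (2, 4)→(10, 8): d=(8,4) inclusive
  edge (10, 8)→(8, 10): d=(-2,2) inclusive
  edge (8, 10)→(2, 4): d=(-6,-6) inclusive
    (0,1)@(1, 3): e=[-4,28,0] → ·  [on edge]
    (7,1)@(15, 3): e=[-60,0,84] → ·  [on edge]
    (1,2)@(3, 5): e=[4,20,0] → #  [on edge]
    (2,2)@(5, 5): e=[-4,16,12] → ·
    (6,2)@(13, 5): e=[-36,0,60] → ·  [on edge]
    (1,3)@(3, 7): e=[20,16,-12] → ·
    (2,3)@(5, 7): e=[12,12,0] → #  [on edge]
    (3,3)@(7, 7): e=[4,8,12] → #
    (4,3)@(9, 7): e=[-4,4,24] → ·
    (5,3)@(11, 7): e=[-12,0,36] → ·  [on edge]
    (2,4)@(5, 9): e=[28,8,-12] → ·
    (3,4)@(7, 9): e=[20,4,0] → #  [on edge]
    (4,4)@(9, 9): e=[12,0,12] → #  [on edge]
    (3,5)@(7, 11): e=[36,0,-12] → ·  [on edge]
    (4,5)@(9, 11): e=[28,-4,0] → ·  [on edge]
  covered (5 px):
    · · · · · · · ·
    · · · · · · · ·
    · # · · · · · ·
    · · # # · · · ·
    · · · # # · · ·
    · · · · · · · ·

Z-buffer (winner per pixel, '.' = empty):
  . . . . . . . .
  . . 0 . . . . .
  . 2 0 0 . . . .
  . . 2 2 0 . . .
  . . 1 2 2 0 . .
  . . . . . . . .

Result: -1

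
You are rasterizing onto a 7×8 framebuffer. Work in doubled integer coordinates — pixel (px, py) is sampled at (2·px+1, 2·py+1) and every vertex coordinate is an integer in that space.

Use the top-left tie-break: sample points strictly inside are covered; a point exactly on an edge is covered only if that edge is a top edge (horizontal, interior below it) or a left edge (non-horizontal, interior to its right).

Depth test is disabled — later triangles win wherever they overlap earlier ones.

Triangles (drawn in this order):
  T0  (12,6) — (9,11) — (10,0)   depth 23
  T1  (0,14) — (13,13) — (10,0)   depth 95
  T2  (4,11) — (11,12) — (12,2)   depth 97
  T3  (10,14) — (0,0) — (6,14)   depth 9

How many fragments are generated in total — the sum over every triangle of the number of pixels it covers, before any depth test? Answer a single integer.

T0:
  2·area = 28
  edge (12, 6)→(9, 11): d=(-3,5) right/bottom  bias=-1
  edge (9, 11)→(10, 0): d=(1,-11) top-left  bias=+0
  edge (10, 0)→(12, 6): d=(2,6) right/bottom  bias=-1
    (5,1)@(11, 3): e=[14,14,0] → .  [on edge]
    (5,2)@(11, 5): e=[8,16,4] → X
    (6,2)@(13, 5): e=[-2,38,-8] → .
    (5,3)@(11, 7): e=[2,18,8] → X
    (6,3)@(13, 7): e=[-8,40,-4] → .
    (5,4)@(11, 9): e=[-4,20,12] → .
    (6,4)@(13, 9): e=[-14,42,0] → .  [on edge]
    (4,5)@(9, 11): e=[0,0,28] → .  [on edge]
  covered (2 px):
    . . . . . . .
    . . . . . . .
    . . . . . X .
    . . . . . X .
    . . . . . . .
    . . . . . . .
    . . . . . . .
    . . . . . . .
T1:
  2·area = 172  (B↔C swapped to make it positive)
  edge (0, 14)→(10, 0): d=(10,-14) top-left  bias=+0
  edge (10, 0)→(13, 13): d=(3,13) right/bottom  bias=-1
  edge (13, 13)→(0, 14): d=(-13,1) right/bottom  bias=-1
    (4,1)@(9, 3): e=[16,22,134] → X
    (5,1)@(11, 3): e=[44,-4,132] → .
    (3,2)@(7, 5): e=[8,54,110] → X
    (5,2)@(11, 5): e=[64,2,106] → X
    (6,2)@(13, 5): e=[92,-24,104] → .
    (2,3)@(5, 7): e=[0,86,86] → X  [on edge]
    (6,3)@(13, 7): e=[112,-18,78] → .
    (2,4)@(5, 9): e=[20,92,60] → X
    (6,4)@(13, 9): e=[132,-12,52] → .
    (1,5)@(3, 11): e=[12,124,36] → X
    (6,5)@(13, 11): e=[152,-6,26] → .
    (0,6)@(1, 13): e=[4,156,12] → X
    (6,6)@(13, 13): e=[172,0,0] → .  [on edge]
  covered (23 px):
    . . . . . . .
    . . . . X . .
    . . . X X X .
    . . X X X X .
    . . X X X X .
    . X X X X X .
    X X X X X X .
    . . . . . . .
T2:
  2·area = 71  (B↔C swapped to make it positive)
  edge (4, 11)→(12, 2): d=(8,-9) top-left  bias=+0
  edge (12, 2)→(11, 12): d=(-1,10) right/bottom  bias=-1
  edge (11, 12)→(4, 11): d=(-7,-1) top-left  bias=+0
    (5,2)@(11, 5): e=[15,7,49] → X
    (6,2)@(13, 5): e=[33,-13,51] → .
    (4,3)@(9, 7): e=[13,25,33] → X
    (6,3)@(13, 7): e=[49,-15,37] → .
    (3,4)@(7, 9): e=[11,43,17] → X
    (6,4)@(13, 9): e=[65,-17,23] → .
    (2,5)@(5, 11): e=[9,61,1] → X
    (6,5)@(13, 11): e=[81,-19,9] → .
    (2,6)@(5, 13): e=[25,59,-13] → .
    (3,6)@(7, 13): e=[43,39,-11] → .
    (4,6)@(9, 13): e=[61,19,-9] → .
    (5,6)@(11, 13): e=[79,-1,-7] → .
  covered (10 px):
    . . . . . . .
    . . . . . . .
    . . . . . X .
    . . . . X X .
    . . . X X X .
    . . X X X X .
    . . . . . . .
    . . . . . . .
T3:
  2·area = 56  (B↔C swapped to make it positive)
  edge (10, 14)→(6, 14): d=(-4,0) right/bottom  bias=-1
  edge (6, 14)→(0, 0): d=(-6,-14) top-left  bias=+0
  edge (0, 0)→(10, 14): d=(10,14) right/bottom  bias=-1
    (1,2)@(3, 5): e=[36,12,8] → X
    (2,2)@(5, 5): e=[36,40,-20] → .
    (1,3)@(3, 7): e=[28,0,28] → X  [on edge]
    (2,3)@(5, 7): e=[28,28,0] → .  [on edge]
    (1,4)@(3, 9): e=[20,-12,48] → .
    (2,4)@(5, 9): e=[20,16,20] → X
    (3,4)@(7, 9): e=[20,44,-8] → .
    (2,5)@(5, 11): e=[12,4,40] → X
    (3,5)@(7, 11): e=[12,32,12] → X
    (4,5)@(9, 11): e=[12,60,-16] → .
    (2,6)@(5, 13): e=[4,-8,60] → .
    (3,6)@(7, 13): e=[4,20,32] → X
  covered (7 px):
    . . . . . . .
    . . . . . . .
    . X . . . . .
    . X . . . . .
    . . X . . . .
    . . X X . . .
    . . . X X . .
    . . . . . . .

Answer: 42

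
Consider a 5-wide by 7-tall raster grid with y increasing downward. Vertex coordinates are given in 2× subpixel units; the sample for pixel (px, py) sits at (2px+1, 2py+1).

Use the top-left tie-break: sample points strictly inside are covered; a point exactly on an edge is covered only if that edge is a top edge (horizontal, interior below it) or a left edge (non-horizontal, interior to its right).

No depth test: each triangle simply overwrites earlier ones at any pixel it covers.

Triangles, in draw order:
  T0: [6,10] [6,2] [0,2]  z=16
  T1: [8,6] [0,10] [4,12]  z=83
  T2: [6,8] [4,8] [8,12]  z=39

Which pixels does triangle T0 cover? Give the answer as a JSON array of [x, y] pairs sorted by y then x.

T0:
  2·area = 48  (B↔C swapped to make it positive)
  edge (6, 10)→(0, 2): d=(-6,-8) top-left  bias=+0
  edge (0, 2)→(6, 2): d=(6,0) top-left  bias=+0
  edge (6, 2)→(6, 10): d=(0,8) right/bottom  bias=-1
    (0,1)@(1, 3): e=[2,6,40] → █
    (1,1)@(3, 3): e=[18,6,24] → █
    (2,1)@(5, 3): e=[34,6,8] → █
    (3,1)@(7, 3): e=[50,6,-8] → ·
    (0,2)@(1, 5): e=[-10,18,40] → ·
    (1,2)@(3, 5): e=[6,18,24] → █
    (3,2)@(7, 5): e=[38,18,-8] → ·
    (1,3)@(3, 7): e=[-6,30,24] → ·
    (2,3)@(5, 7): e=[10,30,8] → █
    (3,3)@(7, 7): e=[26,30,-8] → ·
    (2,4)@(5, 9): e=[-2,42,8] → ·
  covered (6 px):
    · · · · ·
    █ █ █ · ·
    · █ █ · ·
    · · █ · ·
    · · · · ·
    · · · · ·
    · · · · ·
T1:
  2·area = 32  (B↔C swapped to make it positive)
  edge (8, 6)→(4, 12): d=(-4,6) right/bottom  bias=-1
  edge (4, 12)→(0, 10): d=(-4,-2) top-left  bias=+0
  edge (0, 10)→(8, 6): d=(8,-4) top-left  bias=+0
    (3,3)@(7, 7): e=[2,26,4] → █
    (4,3)@(9, 7): e=[-10,30,12] → ·
    (1,4)@(3, 9): e=[18,10,4] → █
    (2,4)@(5, 9): e=[6,14,12] → █
    (3,4)@(7, 9): e=[-6,18,20] → ·
    (1,5)@(3, 11): e=[10,2,20] → █
    (2,5)@(5, 11): e=[-2,6,28] → ·
    (1,6)@(3, 13): e=[2,-6,36] → ·
  covered (4 px):
    · · · · ·
    · · · · ·
    · · · · ·
    · · · █ ·
    · █ █ · ·
    · █ · · ·
    · · · · ·
T2:
  2·area = 8  (B↔C swapped to make it positive)
  edge (6, 8)→(8, 12): d=(2,4) right/bottom  bias=-1
  edge (8, 12)→(4, 8): d=(-4,-4) top-left  bias=+0
  edge (4, 8)→(6, 8): d=(2,0) top-left  bias=+0
    (0,2)@(1, 5): e=[14,0,-6] → ·  [on edge]
    (1,3)@(3, 7): e=[10,0,-2] → ·  [on edge]
    (2,4)@(5, 9): e=[6,0,2] → █  [on edge]
    (3,4)@(7, 9): e=[-2,8,2] → ·
    (2,5)@(5, 11): e=[10,-8,6] → ·
    (3,5)@(7, 11): e=[2,0,6] → █  [on edge]
    (4,5)@(9, 11): e=[-6,8,6] → ·
    (3,6)@(7, 13): e=[6,-8,10] → ·
    (4,6)@(9, 13): e=[-2,0,10] → ·  [on edge]
  covered (2 px):
    · · · · ·
    · · · · ·
    · · · · ·
    · · · · ·
    · · █ · ·
    · · · █ ·
    · · · · ·

Answer: [[0,1],[1,1],[2,1],[1,2],[2,2],[2,3]]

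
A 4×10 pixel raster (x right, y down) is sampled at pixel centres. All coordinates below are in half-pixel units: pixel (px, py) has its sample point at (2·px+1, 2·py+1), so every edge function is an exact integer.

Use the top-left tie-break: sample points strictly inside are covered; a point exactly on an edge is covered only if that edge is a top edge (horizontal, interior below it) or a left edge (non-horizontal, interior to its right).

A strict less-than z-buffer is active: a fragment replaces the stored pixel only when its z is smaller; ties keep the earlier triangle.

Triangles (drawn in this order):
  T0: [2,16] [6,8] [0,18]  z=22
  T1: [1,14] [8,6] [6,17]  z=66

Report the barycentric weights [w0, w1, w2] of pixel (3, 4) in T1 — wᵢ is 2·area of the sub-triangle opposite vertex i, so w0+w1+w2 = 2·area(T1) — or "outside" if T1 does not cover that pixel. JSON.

T0:
  2·area = 8  (B↔C swapped to make it positive)
  edge (2, 16)→(0, 18): d=(-2,2) right/bottom  bias=-1
  edge (0, 18)→(6, 8): d=(6,-10) top-left  bias=+0
  edge (6, 8)→(2, 16): d=(-4,8) right/bottom  bias=-1
    (3,5)@(7, 11): e=[0,28,-20] → .  [on edge]
    (1,6)@(3, 13): e=[4,0,4] → X  [on edge]
    (2,6)@(5, 13): e=[0,20,-12] → .  [on edge]
    (1,7)@(3, 15): e=[0,12,-4] → .  [on edge]
    (0,8)@(1, 17): e=[0,4,4] → .  [on edge]
  covered (1 px):
    . . . .
    . . . .
    . . . .
    . . . .
    . . . .
    . . . .
    . X . .
    . . . .
    . . . .
    . . . .
T1:
  2·area = 61
  edge (1, 14)→(8, 6): d=(7,-8) top-left  bias=+0
  edge (8, 6)→(6, 17): d=(-2,11) right/bottom  bias=-1
  edge (6, 17)→(1, 14): d=(-5,-3) top-left  bias=+0
    (3,4)@(7, 9): e=[13,5,43] → X
    (2,5)@(5, 11): e=[11,23,27] → X
    (1,6)@(3, 13): e=[9,41,11] → X
    (3,6)@(7, 13): e=[41,-3,23] → .
    (1,7)@(3, 15): e=[23,37,1] → X
    (3,7)@(7, 15): e=[55,-7,13] → .
    (1,8)@(3, 17): e=[37,33,-9] → .
    (2,8)@(5, 17): e=[53,11,-3] → .
  covered (7 px):
    . . . .
    . . . .
    . . . .
    . . . .
    . . . X
    . . X X
    . X X .
    . X X .
    . . . .
    . . . .

Answer: [5,43,13]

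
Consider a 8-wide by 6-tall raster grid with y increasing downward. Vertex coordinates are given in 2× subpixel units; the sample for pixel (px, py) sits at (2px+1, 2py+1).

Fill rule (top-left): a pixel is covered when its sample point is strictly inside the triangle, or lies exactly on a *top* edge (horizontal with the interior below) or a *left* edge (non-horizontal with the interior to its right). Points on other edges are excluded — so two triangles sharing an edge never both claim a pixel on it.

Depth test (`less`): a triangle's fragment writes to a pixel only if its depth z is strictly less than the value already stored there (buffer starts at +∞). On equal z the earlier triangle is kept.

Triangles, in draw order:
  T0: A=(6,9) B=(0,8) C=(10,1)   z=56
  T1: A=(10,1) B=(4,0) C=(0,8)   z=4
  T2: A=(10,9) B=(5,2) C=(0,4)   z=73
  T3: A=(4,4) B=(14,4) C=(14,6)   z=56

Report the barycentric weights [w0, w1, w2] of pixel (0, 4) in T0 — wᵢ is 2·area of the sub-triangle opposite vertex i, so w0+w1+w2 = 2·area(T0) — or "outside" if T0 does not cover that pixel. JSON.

T0:
  2·area = 52
  edge (6, 9)→(0, 8): d=(-6,-1) top-left  bias=+0
  edge (0, 8)→(10, 1): d=(10,-7) top-left  bias=+0
  edge (10, 1)→(6, 9): d=(-4,8) right/bottom  bias=-1
    (4,1)@(9, 3): e=[39,13,0] → ·  [on edge]
    (2,2)@(5, 5): e=[23,5,24] → #
    (3,2)@(7, 5): e=[25,19,8] → #
    (4,2)@(9, 5): e=[27,33,-8] → ·
    (1,3)@(3, 7): e=[9,11,32] → #
    (3,3)@(7, 7): e=[13,39,0] → ·  [on edge]
    (1,4)@(3, 9): e=[-3,31,24] → ·
    (2,4)@(5, 9): e=[-1,45,8] → ·
    (2,5)@(5, 11): e=[-13,65,0] → ·  [on edge]
  covered (4 px):
    · · · · · · · ·
    · · · · · · · ·
    · · # # · · · ·
    · # # · · · · ·
    · · · · · · · ·
    · · · · · · · ·
T1:
  2·area = 52  (B↔C swapped to make it positive)
  edge (10, 1)→(0, 8): d=(-10,7) right/bottom  bias=-1
  edge (0, 8)→(4, 0): d=(4,-8) top-left  bias=+0
  edge (4, 0)→(10, 1): d=(6,1) right/bottom  bias=-1
    (2,0)@(5, 1): e=[35,12,5] → #
    (3,0)@(7, 1): e=[21,28,3] → #
    (4,0)@(9, 1): e=[7,44,1] → #
    (5,0)@(11, 1): e=[-7,60,-1] → ·
    (1,1)@(3, 3): e=[29,4,19] → #
    (4,1)@(9, 3): e=[-13,52,13] → ·
    (1,2)@(3, 5): e=[9,12,31] → #
    (2,2)@(5, 5): e=[-5,28,29] → ·
    (3,2)@(7, 5): e=[-19,44,27] → ·
    (0,3)@(1, 7): e=[3,4,45] → #
    (1,3)@(3, 7): e=[-11,20,43] → ·
    (0,4)@(1, 9): e=[-17,12,57] → ·
  covered (8 px):
    · · # # # · · ·
    · # # # · · · ·
    · # · · · · · ·
    # · · · · · · ·
    · · · · · · · ·
    · · · · · · · ·
T2:
  2·area = 45  (B↔C swapped to make it positive)
  edge (10, 9)→(0, 4): d=(-10,-5) top-left  bias=+0
  edge (0, 4)→(5, 2): d=(5,-2) top-left  bias=+0
  edge (5, 2)→(10, 9): d=(5,7) right/bottom  bias=-1
    (1,1)@(3, 3): e=[25,1,19] → #
    (2,1)@(5, 3): e=[35,5,5] → #
    (3,1)@(7, 3): e=[45,9,-9] → ·
    (1,2)@(3, 5): e=[5,11,29] → #
    (3,2)@(7, 5): e=[25,19,1] → #
    (4,2)@(9, 5): e=[35,23,-13] → ·
    (1,3)@(3, 7): e=[-15,21,39] → ·
    (2,3)@(5, 7): e=[-5,25,25] → ·
    (3,3)@(7, 7): e=[5,29,11] → #
    (4,3)@(9, 7): e=[15,33,-3] → ·
    (3,4)@(7, 9): e=[-15,39,21] → ·
  covered (6 px):
    · · · · · · · ·
    · # # · · · · ·
    · # # # · · · ·
    · · · # · · · ·
    · · · · · · · ·
    · · · · · · · ·
T3:
  2·area = 20
  edge (4, 4)→(14, 4): d=(10,0) top-left  bias=+0
  edge (14, 4)→(14, 6): d=(0,2) right/bottom  bias=-1
  edge (14, 6)→(4, 4): d=(-10,-2) top-left  bias=+0
    (4,2)@(9, 5): e=[10,10,0] → #  [on edge]
    (5,2)@(11, 5): e=[10,6,4] → #
    (6,2)@(13, 5): e=[10,2,8] → #
    (7,2)@(15, 5): e=[10,-2,12] → ·
    (4,3)@(9, 7): e=[30,10,-20] → ·
    (5,3)@(11, 7): e=[30,6,-16] → ·
    (6,3)@(13, 7): e=[30,2,-12] → ·
  covered (3 px):
    · · · · · · · ·
    · · · · · · · ·
    · · · · # # # ·
    · · · · · · · ·
    · · · · · · · ·
    · · · · · · · ·

Answer: "outside"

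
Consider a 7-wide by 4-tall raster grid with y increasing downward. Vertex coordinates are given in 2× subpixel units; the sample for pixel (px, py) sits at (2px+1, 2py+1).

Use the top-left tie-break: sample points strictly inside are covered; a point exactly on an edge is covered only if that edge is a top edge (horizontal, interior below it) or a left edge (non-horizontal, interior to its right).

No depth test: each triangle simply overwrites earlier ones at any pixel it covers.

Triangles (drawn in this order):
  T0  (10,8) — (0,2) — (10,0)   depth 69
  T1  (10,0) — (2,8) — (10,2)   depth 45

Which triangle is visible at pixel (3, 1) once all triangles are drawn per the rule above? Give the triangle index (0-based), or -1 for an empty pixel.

T0:
  2·area = 80
  edge (10, 8)→(0, 2): d=(-10,-6) top-left  bias=+0
  edge (0, 2)→(10, 0): d=(10,-2) top-left  bias=+0
  edge (10, 0)→(10, 8): d=(0,8) right/bottom  bias=-1
    (2,0)@(5, 1): e=[40,0,40] → #  [on edge]
    (3,0)@(7, 1): e=[52,4,24] → #
    (4,0)@(9, 1): e=[64,8,8] → #
    (5,0)@(11, 1): e=[76,12,-8] → ·
    (1,1)@(3, 3): e=[8,16,56] → #
    (5,1)@(11, 3): e=[56,32,-8] → ·
    (1,2)@(3, 5): e=[-12,36,56] → ·
    (2,2)@(5, 5): e=[0,40,40] → #  [on edge]
    (5,2)@(11, 5): e=[36,52,-8] → ·
    (2,3)@(5, 7): e=[-20,60,40] → ·
    (3,3)@(7, 7): e=[-8,64,24] → ·
    (4,3)@(9, 7): e=[4,68,8] → #
  covered (11 px):
    · · # # # · ·
    · # # # # · ·
    · · # # # · ·
    · · · · # · ·
T1:
  2·area = 16  (B↔C swapped to make it positive)
  edge (10, 0)→(10, 2): d=(0,2) right/bottom  bias=-1
  edge (10, 2)→(2, 8): d=(-8,6) right/bottom  bias=-1
  edge (2, 8)→(10, 0): d=(8,-8) top-left  bias=+0
    (4,0)@(9, 1): e=[2,14,0] → #  [on edge]
    (5,0)@(11, 1): e=[-2,2,16] → ·
    (3,1)@(7, 3): e=[6,10,0] → #  [on edge]
    (4,1)@(9, 3): e=[2,-2,16] → ·
    (2,2)@(5, 5): e=[10,6,0] → #  [on edge]
    (3,2)@(7, 5): e=[6,-6,16] → ·
    (1,3)@(3, 7): e=[14,2,0] → #  [on edge]
    (2,3)@(5, 7): e=[10,-10,16] → ·
  covered (4 px):
    · · · · # · ·
    · · · # · · ·
    · · # · · · ·
    · # · · · · ·

Z-buffer (winner per pixel, '.' = empty):
  . . 0 0 1 . .
  . 0 0 1 0 . .
  . . 1 0 0 . .
  . 1 . . 0 . .

Answer: 1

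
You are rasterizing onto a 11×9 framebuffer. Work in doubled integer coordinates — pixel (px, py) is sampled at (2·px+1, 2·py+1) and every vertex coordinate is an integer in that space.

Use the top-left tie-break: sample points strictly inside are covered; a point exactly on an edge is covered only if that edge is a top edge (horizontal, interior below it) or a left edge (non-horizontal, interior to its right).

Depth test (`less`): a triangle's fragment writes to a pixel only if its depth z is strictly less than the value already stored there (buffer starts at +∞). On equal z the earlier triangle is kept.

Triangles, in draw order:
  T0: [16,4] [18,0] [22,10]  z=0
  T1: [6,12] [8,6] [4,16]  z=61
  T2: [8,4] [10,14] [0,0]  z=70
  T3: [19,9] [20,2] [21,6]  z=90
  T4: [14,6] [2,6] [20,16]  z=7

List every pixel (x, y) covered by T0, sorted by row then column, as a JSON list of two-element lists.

T0:
  2·area = 36
  edge (16, 4)→(18, 0): d=(2,-4) top-left  bias=+0
  edge (18, 0)→(22, 10): d=(4,10) right/bottom  bias=-1
  edge (22, 10)→(16, 4): d=(-6,-6) top-left  bias=+0
    (6,0)@(13, 1): e=[-18,54,0] → ·  [on edge]
    (7,1)@(15, 3): e=[-6,42,0] → ·  [on edge]
    (8,1)@(17, 3): e=[2,22,12] → █
    (9,1)@(19, 3): e=[10,2,24] → █
    (10,1)@(21, 3): e=[18,-18,36] → ·
    (8,2)@(17, 5): e=[6,30,0] → █  [on edge]
    (10,2)@(21, 5): e=[22,-10,24] → ·
    (8,3)@(17, 7): e=[10,38,-12] → ·
    (9,3)@(19, 7): e=[18,18,0] → █  [on edge]
    (10,3)@(21, 7): e=[26,-2,12] → ·
    (9,4)@(19, 9): e=[22,26,-12] → ·
    (10,4)@(21, 9): e=[30,6,0] → █  [on edge]
  covered (6 px):
    · · · · · · · · · · ·
    · · · · · · · · █ █ ·
    · · · · · · · · █ █ ·
    · · · · · · · · · █ ·
    · · · · · · · · · · █
    · · · · · · · · · · ·
    · · · · · · · · · · ·
    · · · · · · · · · · ·
    · · · · · · · · · · ·
T1:
  2·area = 4  (B↔C swapped to make it positive)
  edge (6, 12)→(4, 16): d=(-2,4) right/bottom  bias=-1
  edge (4, 16)→(8, 6): d=(4,-10) top-left  bias=+0
  edge (8, 6)→(6, 12): d=(-2,6) right/bottom  bias=-1
    (4,1)@(9, 3): e=[6,-2,0] → ·  [on edge]
    (3,4)@(7, 9): e=[2,2,0] → ·  [on edge]
    (2,7)@(5, 15): e=[-2,6,0] → ·  [on edge]
  covered (0 px):
    · · · · · · · · · · ·
    · · · · · · · · · · ·
    · · · · · · · · · · ·
    · · · · · · · · · · ·
    · · · · · · · · · · ·
    · · · · · · · · · · ·
    · · · · · · · · · · ·
    · · · · · · · · · · ·
    · · · · · · · · · · ·
T2:
  2·area = 72
  edge (8, 4)→(10, 14): d=(2,10) right/bottom  bias=-1
  edge (10, 14)→(0, 0): d=(-10,-14) top-left  bias=+0
  edge (0, 0)→(8, 4): d=(8,4) right/bottom  bias=-1
    (0,0)@(1, 1): e=[64,4,4] → █
    (1,0)@(3, 1): e=[44,32,-4] → ·
    (0,1)@(1, 3): e=[68,-16,20] → ·
    (1,1)@(3, 3): e=[48,12,12] → █
    (2,1)@(5, 3): e=[28,40,4] → █
    (3,1)@(7, 3): e=[8,68,-4] → ·
    (1,2)@(3, 5): e=[52,-8,28] → ·
    (2,2)@(5, 5): e=[32,20,20] → █
    (3,2)@(7, 5): e=[12,48,12] → █
    (4,2)@(9, 5): e=[-8,76,4] → ·
    (2,3)@(5, 7): e=[36,0,36] → █  [on edge]
    (4,3)@(9, 7): e=[-4,56,20] → ·
    (4,4)@(9, 9): e=[0,36,36] → ·  [on edge]
  covered (9 px):
    █ · · · · · · · · · ·
    · █ █ · · · · · · · ·
    · · █ █ · · · · · · ·
    · · █ █ · · · · · · ·
    · · · █ · · · · · · ·
    · · · · █ · · · · · ·
    · · · · · · · · · · ·
    · · · · · · · · · · ·
    · · · · · · · · · · ·
T3:
  2·area = 11
  edge (19, 9)→(20, 2): d=(1,-7) top-left  bias=+0
  edge (20, 2)→(21, 6): d=(1,4) right/bottom  bias=-1
  edge (21, 6)→(19, 9): d=(-2,3) right/bottom  bias=-1
    (9,4)@(19, 9): e=[0,11,0] → ·  [on edge]
    (7,7)@(15, 15): e=[-22,33,0] → ·  [on edge]
  covered (0 px):
    · · · · · · · · · · ·
    · · · · · · · · · · ·
    · · · · · · · · · · ·
    · · · · · · · · · · ·
    · · · · · · · · · · ·
    · · · · · · · · · · ·
    · · · · · · · · · · ·
    · · · · · · · · · · ·
    · · · · · · · · · · ·
T4:
  2·area = 120  (B↔C swapped to make it positive)
  edge (14, 6)→(20, 16): d=(6,10) right/bottom  bias=-1
  edge (20, 16)→(2, 6): d=(-18,-10) top-left  bias=+0
  edge (2, 6)→(14, 6): d=(12,0) top-left  bias=+0
    (5,0)@(11, 1): e=[0,180,-60] → ·  [on edge]
    (2,3)@(5, 7): e=[96,12,12] → █
    (3,3)@(7, 7): e=[76,32,12] → █
    (4,3)@(9, 7): e=[56,52,12] → █
    (5,3)@(11, 7): e=[36,72,12] → █
    (6,3)@(13, 7): e=[16,92,12] → █
    (7,3)@(15, 7): e=[-4,112,12] → ·
    (2,4)@(5, 9): e=[108,-24,36] → ·
    (3,4)@(7, 9): e=[88,-4,36] → ·
    (4,4)@(9, 9): e=[68,16,36] → █
    (7,4)@(15, 9): e=[8,76,36] → █
    (8,4)@(17, 9): e=[-12,96,36] → ·
    (5,5)@(11, 11): e=[60,0,60] → █  [on edge]
    (8,5)@(17, 11): e=[0,60,60] → ·  [on edge]
  covered (15 px):
    · · · · · · · · · · ·
    · · · · · · · · · · ·
    · · · · · · · · · · ·
    · · █ █ █ █ █ · · · ·
    · · · · █ █ █ █ · · ·
    · · · · · █ █ █ · · ·
    · · · · · · · █ █ · ·
    · · · · · · · · · █ ·
    · · · · · · · · · · ·

Final: [[8,1],[9,1],[8,2],[9,2],[9,3],[10,4]]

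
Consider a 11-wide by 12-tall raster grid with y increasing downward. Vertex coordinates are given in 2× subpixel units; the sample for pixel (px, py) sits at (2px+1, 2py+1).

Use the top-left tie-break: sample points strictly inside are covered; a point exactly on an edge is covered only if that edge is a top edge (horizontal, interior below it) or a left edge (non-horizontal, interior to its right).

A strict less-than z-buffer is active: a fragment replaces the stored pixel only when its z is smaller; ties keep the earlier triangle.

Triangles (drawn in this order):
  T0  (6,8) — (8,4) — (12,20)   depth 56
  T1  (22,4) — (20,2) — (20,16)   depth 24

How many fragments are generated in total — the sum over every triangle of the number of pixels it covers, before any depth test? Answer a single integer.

T0:
  2·area = 48
  edge (6, 8)→(8, 4): d=(2,-4) top-left  bias=+0
  edge (8, 4)→(12, 20): d=(4,16) right/bottom  bias=-1
  edge (12, 20)→(6, 8): d=(-6,-12) top-left  bias=+0
    (3,3)@(7, 7): e=[2,28,18] → █
    (4,3)@(9, 7): e=[10,-4,42] → ·
    (3,4)@(7, 9): e=[6,36,6] → █
    (4,4)@(9, 9): e=[14,4,30] → █
    (5,4)@(11, 9): e=[22,-28,54] → ·
    (3,5)@(7, 11): e=[10,44,-6] → ·
    (4,5)@(9, 11): e=[18,12,18] → █
    (5,5)@(11, 11): e=[26,-20,42] → ·
    (4,6)@(9, 13): e=[22,20,6] → █
    (5,6)@(11, 13): e=[30,-12,30] → ·
    (4,7)@(9, 15): e=[26,28,-6] → ·
    (5,8)@(11, 17): e=[38,4,6] → █
  covered (6 px):
    · · · · · · · · · · ·
    · · · · · · · · · · ·
    · · · · · · · · · · ·
    · · · █ · · · · · · ·
    · · · █ █ · · · · · ·
    · · · · █ · · · · · ·
    · · · · █ · · · · · ·
    · · · · · · · · · · ·
    · · · · · █ · · · · ·
    · · · · · · · · · · ·
    · · · · · · · · · · ·
    · · · · · · · · · · ·
T1:
  2·area = 28  (B↔C swapped to make it positive)
  edge (22, 4)→(20, 16): d=(-2,12) right/bottom  bias=-1
  edge (20, 16)→(20, 2): d=(0,-14) top-left  bias=+0
  edge (20, 2)→(22, 4): d=(2,2) right/bottom  bias=-1
    (9,0)@(19, 1): e=[42,-14,0] → ·  [on edge]
    (10,1)@(21, 3): e=[14,14,0] → ·  [on edge]
    (10,2)@(21, 5): e=[10,14,4] → █
    (10,3)@(21, 7): e=[6,14,8] → █
    (10,4)@(21, 9): e=[2,14,12] → █
    (10,5)@(21, 11): e=[-2,14,16] → ·
  covered (3 px):
    · · · · · · · · · · ·
    · · · · · · · · · · ·
    · · · · · · · · · · █
    · · · · · · · · · · █
    · · · · · · · · · · █
    · · · · · · · · · · ·
    · · · · · · · · · · ·
    · · · · · · · · · · ·
    · · · · · · · · · · ·
    · · · · · · · · · · ·
    · · · · · · · · · · ·
    · · · · · · · · · · ·

Final: 9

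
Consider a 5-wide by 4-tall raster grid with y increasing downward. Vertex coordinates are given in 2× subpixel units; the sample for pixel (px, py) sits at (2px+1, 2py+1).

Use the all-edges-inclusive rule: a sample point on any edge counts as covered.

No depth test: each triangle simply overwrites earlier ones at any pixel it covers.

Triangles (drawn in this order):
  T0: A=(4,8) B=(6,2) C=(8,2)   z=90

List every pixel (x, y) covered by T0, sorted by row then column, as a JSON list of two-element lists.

T0:
  2·area = 12
  edge (4, 8)→(6, 2): d=(2,-6) inclusive
  edge (6, 2)→(8, 2): d=(2,0) inclusive
  edge (8, 2)→(4, 8): d=(-4,6) inclusive
    (3,1)@(7, 3): e=[8,2,2] → X
    (4,1)@(9, 3): e=[20,2,-10] → .
    (2,2)@(5, 5): e=[0,6,6] → X  [on edge]
    (3,2)@(7, 5): e=[12,6,-6] → .
    (2,3)@(5, 7): e=[4,10,-2] → .
  covered (2 px):
    . . . . .
    . . . X .
    . . X . .
    . . . . .

Result: [[3,1],[2,2]]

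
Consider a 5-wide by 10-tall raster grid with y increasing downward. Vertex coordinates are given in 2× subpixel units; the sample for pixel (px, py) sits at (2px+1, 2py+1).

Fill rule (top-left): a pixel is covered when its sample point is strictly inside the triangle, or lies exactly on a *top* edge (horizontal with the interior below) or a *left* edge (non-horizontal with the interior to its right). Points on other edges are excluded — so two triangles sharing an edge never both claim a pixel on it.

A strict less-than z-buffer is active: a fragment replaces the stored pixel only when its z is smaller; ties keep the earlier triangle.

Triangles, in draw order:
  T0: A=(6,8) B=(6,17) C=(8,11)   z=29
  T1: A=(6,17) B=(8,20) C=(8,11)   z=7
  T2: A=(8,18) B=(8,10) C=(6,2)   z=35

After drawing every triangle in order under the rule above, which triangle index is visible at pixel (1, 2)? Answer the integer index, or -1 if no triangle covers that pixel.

T0:
  2·area = 18  (B↔C swapped to make it positive)
  edge (6, 8)→(8, 11): d=(2,3) right/bottom  bias=-1
  edge (8, 11)→(6, 17): d=(-2,6) right/bottom  bias=-1
  edge (6, 17)→(6, 8): d=(0,-9) top-left  bias=+0
    (3,5)@(7, 11): e=[3,6,9] → #
    (4,5)@(9, 11): e=[-3,-6,27] → ·
    (3,6)@(7, 13): e=[7,2,9] → #
    (4,6)@(9, 13): e=[1,-10,27] → ·
    (3,7)@(7, 15): e=[11,-2,9] → ·
  covered (2 px):
    · · · · ·
    · · · · ·
    · · · · ·
    · · · · ·
    · · · · ·
    · · · # ·
    · · · # ·
    · · · · ·
    · · · · ·
    · · · · ·
T1:
  2·area = 18  (B↔C swapped to make it positive)
  edge (6, 17)→(8, 11): d=(2,-6) top-left  bias=+0
  edge (8, 11)→(8, 20): d=(0,9) right/bottom  bias=-1
  edge (8, 20)→(6, 17): d=(-2,-3) top-left  bias=+0
    (3,7)@(7, 15): e=[2,9,7] → #
    (4,7)@(9, 15): e=[14,-9,13] → ·
    (3,8)@(7, 17): e=[6,9,3] → #
    (4,8)@(9, 17): e=[18,-9,9] → ·
    (3,9)@(7, 19): e=[10,9,-1] → ·
  covered (2 px):
    · · · · ·
    · · · · ·
    · · · · ·
    · · · · ·
    · · · · ·
    · · · · ·
    · · · · ·
    · · · # ·
    · · · # ·
    · · · · ·
T2:
  2·area = 16  (B↔C swapped to make it positive)
  edge (8, 18)→(6, 2): d=(-2,-16) top-left  bias=+0
  edge (6, 2)→(8, 10): d=(2,8) right/bottom  bias=-1
  edge (8, 10)→(8, 18): d=(0,8) right/bottom  bias=-1
    (3,3)@(7, 7): e=[6,2,8] → #
    (4,3)@(9, 7): e=[38,-14,-8] → ·
    (3,4)@(7, 9): e=[2,6,8] → #
    (4,4)@(9, 9): e=[34,-10,-8] → ·
    (3,5)@(7, 11): e=[-2,10,8] → ·
  covered (2 px):
    · · · · ·
    · · · · ·
    · · · · ·
    · · · # ·
    · · · # ·
    · · · · ·
    · · · · ·
    · · · · ·
    · · · · ·
    · · · · ·

Z-buffer (winner per pixel, '.' = empty):
  . . . . .
  . . . . .
  . . . . .
  . . . 2 .
  . . . 2 .
  . . . 0 .
  . . . 0 .
  . . . 1 .
  . . . 1 .
  . . . . .

Answer: -1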